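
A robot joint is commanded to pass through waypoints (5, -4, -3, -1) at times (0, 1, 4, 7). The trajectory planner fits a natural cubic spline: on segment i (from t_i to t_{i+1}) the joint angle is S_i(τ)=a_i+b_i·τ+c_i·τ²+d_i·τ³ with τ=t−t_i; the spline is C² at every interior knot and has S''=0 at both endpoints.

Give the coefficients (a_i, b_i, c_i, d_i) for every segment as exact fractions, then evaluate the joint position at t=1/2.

  seg 0: a=5 b=-298/29 c=0 d=37/29
  seg 1: a=-4 b=-187/29 c=111/29 d=-409/783
  seg 2: a=-3 b=70/29 c=-76/87 d=76/783
S(1/2) = 5/232

Δ: Δ0=-9, Δ1=1/3, Δ2=2/3
row 1: diag=8, rhs=56; c'=3/8, d'=7
row 2: denom=12−3·3/8=87/8; d'=(2−3·7)/(87/8)=-152/87
back: M2=-152/87
back: M1=7−3/8·-152/87=222/29
M: M0=0, M1=222/29, M2=-152/87, M3=0
seg 0: a=5, c=M0/2=0, d=(M1−M0)/(6·1)=37/29, b=Δ0−h0·(2M0+M1)/6=-298/29
seg 1: a=-4, c=M1/2=111/29, d=(M2−M1)/(6·3)=-409/783, b=Δ1−h1·(2M1+M2)/6=-187/29
seg 2: a=-3, c=M2/2=-76/87, d=(M3−M2)/(6·3)=76/783, b=Δ2−h2·(2M2+M3)/6=70/29
t_q=1/2 → seg 0, τ=1/2; S=5+-298/29·τ+0·τ²+37/29·τ³=5/232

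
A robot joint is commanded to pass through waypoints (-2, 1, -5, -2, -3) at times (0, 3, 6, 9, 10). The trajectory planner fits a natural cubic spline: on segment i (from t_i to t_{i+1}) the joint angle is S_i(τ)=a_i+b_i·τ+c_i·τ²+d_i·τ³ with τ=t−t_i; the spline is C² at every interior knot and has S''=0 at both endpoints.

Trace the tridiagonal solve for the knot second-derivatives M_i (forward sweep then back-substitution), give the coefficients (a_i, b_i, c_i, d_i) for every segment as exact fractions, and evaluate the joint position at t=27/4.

Δ: Δ0=1, Δ1=-2, Δ2=1, Δ3=-1
row 1: diag=12, rhs=-18; c'=1/4, d'=-3/2
row 2: denom=12−3·1/4=45/4; d'=(18−3·-3/2)/(45/4)=2
row 3: denom=8−3·4/15=36/5; d'=(-12−3·2)/(36/5)=-5/2
back: M3=-5/2
back: M2=2−4/15·-5/2=8/3
back: M1=-3/2−1/4·8/3=-13/6
M: M0=0, M1=-13/6, M2=8/3, M3=-5/2, M4=0
seg 0: a=-2, c=M0/2=0, d=(M1−M0)/(6·3)=-13/108, b=Δ0−h0·(2M0+M1)/6=25/12
seg 1: a=1, c=M1/2=-13/12, d=(M2−M1)/(6·3)=29/108, b=Δ1−h1·(2M1+M2)/6=-7/6
seg 2: a=-5, c=M2/2=4/3, d=(M3−M2)/(6·3)=-31/108, b=Δ2−h2·(2M2+M3)/6=-5/12
seg 3: a=-2, c=M3/2=-5/4, d=(M4−M3)/(6·1)=5/12, b=Δ3−h3·(2M3+M4)/6=-1/6
t_q=27/4 → seg 2, τ=3/4; S=-5+-5/12·τ+4/3·τ²+-31/108·τ³=-1199/256

  seg 0: a=-2 b=25/12 c=0 d=-13/108
  seg 1: a=1 b=-7/6 c=-13/12 d=29/108
  seg 2: a=-5 b=-5/12 c=4/3 d=-31/108
  seg 3: a=-2 b=-1/6 c=-5/4 d=5/12
S(27/4) = -1199/256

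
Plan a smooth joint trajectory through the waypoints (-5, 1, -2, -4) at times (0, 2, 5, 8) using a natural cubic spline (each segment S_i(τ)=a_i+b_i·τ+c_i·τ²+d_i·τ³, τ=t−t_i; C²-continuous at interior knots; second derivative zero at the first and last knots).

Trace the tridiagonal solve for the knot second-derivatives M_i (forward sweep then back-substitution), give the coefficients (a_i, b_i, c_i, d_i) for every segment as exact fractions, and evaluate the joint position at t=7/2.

  seg 0: a=-5 b=431/111 c=0 d=-49/222
  seg 1: a=1 b=137/111 c=-49/37 d=193/999
  seg 2: a=-2 b=-166/111 c=46/111 d=-46/999
S(7/2) = 155/296

Δ: Δ0=3, Δ1=-1, Δ2=-2/3
row 1: diag=10, rhs=-24; c'=3/10, d'=-12/5
row 2: denom=12−3·3/10=111/10; d'=(2−3·-12/5)/(111/10)=92/111
back: M2=92/111
back: M1=-12/5−3/10·92/111=-98/37
M: M0=0, M1=-98/37, M2=92/111, M3=0
seg 0: a=-5, c=M0/2=0, d=(M1−M0)/(6·2)=-49/222, b=Δ0−h0·(2M0+M1)/6=431/111
seg 1: a=1, c=M1/2=-49/37, d=(M2−M1)/(6·3)=193/999, b=Δ1−h1·(2M1+M2)/6=137/111
seg 2: a=-2, c=M2/2=46/111, d=(M3−M2)/(6·3)=-46/999, b=Δ2−h2·(2M2+M3)/6=-166/111
t_q=7/2 → seg 1, τ=3/2; S=1+137/111·τ+-49/37·τ²+193/999·τ³=155/296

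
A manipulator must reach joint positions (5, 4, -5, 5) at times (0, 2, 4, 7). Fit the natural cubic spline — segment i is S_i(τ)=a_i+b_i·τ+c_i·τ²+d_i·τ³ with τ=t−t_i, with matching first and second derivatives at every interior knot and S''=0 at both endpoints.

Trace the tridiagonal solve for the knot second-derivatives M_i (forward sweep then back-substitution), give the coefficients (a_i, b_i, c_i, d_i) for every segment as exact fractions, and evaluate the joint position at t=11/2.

  seg 0: a=5 b=55/57 c=0 d=-167/456
  seg 1: a=4 b=-391/114 c=-167/76 d=379/456
  seg 2: a=-5 b=-128/57 c=53/19 d=-53/171
S(11/2) = -477/152

Δ: Δ0=-1/2, Δ1=-9/2, Δ2=10/3
row 1: diag=8, rhs=-24; c'=1/4, d'=-3
row 2: denom=10−2·1/4=19/2; d'=(47−2·-3)/(19/2)=106/19
back: M2=106/19
back: M1=-3−1/4·106/19=-167/38
M: M0=0, M1=-167/38, M2=106/19, M3=0
seg 0: a=5, c=M0/2=0, d=(M1−M0)/(6·2)=-167/456, b=Δ0−h0·(2M0+M1)/6=55/57
seg 1: a=4, c=M1/2=-167/76, d=(M2−M1)/(6·2)=379/456, b=Δ1−h1·(2M1+M2)/6=-391/114
seg 2: a=-5, c=M2/2=53/19, d=(M3−M2)/(6·3)=-53/171, b=Δ2−h2·(2M2+M3)/6=-128/57
t_q=11/2 → seg 2, τ=3/2; S=-5+-128/57·τ+53/19·τ²+-53/171·τ³=-477/152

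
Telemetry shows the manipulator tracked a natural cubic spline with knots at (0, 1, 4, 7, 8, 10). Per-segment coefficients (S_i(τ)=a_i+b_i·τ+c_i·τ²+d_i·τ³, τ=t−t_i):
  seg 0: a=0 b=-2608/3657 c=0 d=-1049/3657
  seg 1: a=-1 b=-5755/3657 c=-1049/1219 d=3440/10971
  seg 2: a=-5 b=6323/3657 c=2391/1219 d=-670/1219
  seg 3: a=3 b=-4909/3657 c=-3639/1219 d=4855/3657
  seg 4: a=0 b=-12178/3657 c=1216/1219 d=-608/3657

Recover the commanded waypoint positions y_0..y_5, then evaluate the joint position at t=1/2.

y_0=0 y_1=-1 y_2=-5 y_3=3 y_4=0 y_5=-4
S(1/2) = -3827/9752

y_0 = S_0(0) = a_0 = 0
y_1 = S_1(0) = a_1 = -1
y_2 = S_2(0) = a_2 = -5
y_3 = S_3(0) = a_3 = 3
y_4 = S_4(0) = a_4 = 0
y_5 = S_4(2) = -4
t_q=1/2 is in segment 0 (τ=1/2); S_0(τ)=-3827/9752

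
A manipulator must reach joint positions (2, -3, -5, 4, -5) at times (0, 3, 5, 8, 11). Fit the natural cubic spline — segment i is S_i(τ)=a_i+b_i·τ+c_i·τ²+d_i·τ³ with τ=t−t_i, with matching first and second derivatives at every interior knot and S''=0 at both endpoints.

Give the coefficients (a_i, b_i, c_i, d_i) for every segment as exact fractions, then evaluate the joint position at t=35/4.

  seg 0: a=2 b=-266/177 c=0 d=-29/1593
  seg 1: a=-3 b=-353/177 c=-29/177 d=39/118
  seg 2: a=-5 b=233/177 c=322/177 d=-668/1593
  seg 3: a=4 b=161/177 c=-346/177 d=346/1593
S(35/4) = 6937/1888

Δ: Δ0=-5/3, Δ1=-1, Δ2=3, Δ3=-3
row 1: diag=10, rhs=4; c'=1/5, d'=2/5
row 2: denom=10−2·1/5=48/5; d'=(24−2·2/5)/(48/5)=29/12
row 3: denom=12−3·5/16=177/16; d'=(-36−3·29/12)/(177/16)=-692/177
back: M3=-692/177
back: M2=29/12−5/16·-692/177=644/177
back: M1=2/5−1/5·644/177=-58/177
M: M0=0, M1=-58/177, M2=644/177, M3=-692/177, M4=0
seg 0: a=2, c=M0/2=0, d=(M1−M0)/(6·3)=-29/1593, b=Δ0−h0·(2M0+M1)/6=-266/177
seg 1: a=-3, c=M1/2=-29/177, d=(M2−M1)/(6·2)=39/118, b=Δ1−h1·(2M1+M2)/6=-353/177
seg 2: a=-5, c=M2/2=322/177, d=(M3−M2)/(6·3)=-668/1593, b=Δ2−h2·(2M2+M3)/6=233/177
seg 3: a=4, c=M3/2=-346/177, d=(M4−M3)/(6·3)=346/1593, b=Δ3−h3·(2M3+M4)/6=161/177
t_q=35/4 → seg 3, τ=3/4; S=4+161/177·τ+-346/177·τ²+346/1593·τ³=6937/1888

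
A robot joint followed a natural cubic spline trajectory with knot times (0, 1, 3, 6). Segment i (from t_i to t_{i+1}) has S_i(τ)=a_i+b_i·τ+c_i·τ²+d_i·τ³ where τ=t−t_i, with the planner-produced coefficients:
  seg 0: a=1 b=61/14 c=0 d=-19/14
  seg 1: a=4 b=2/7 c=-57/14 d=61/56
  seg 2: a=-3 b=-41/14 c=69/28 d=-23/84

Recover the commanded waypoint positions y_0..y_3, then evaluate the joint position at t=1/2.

y_0 = S_0(0) = a_0 = 1
y_1 = S_1(0) = a_1 = 4
y_2 = S_2(0) = a_2 = -3
y_3 = S_2(3) = 3
t_q=1/2 is in segment 0 (τ=1/2); S_0(τ)=337/112

y_0=1 y_1=4 y_2=-3 y_3=3
S(1/2) = 337/112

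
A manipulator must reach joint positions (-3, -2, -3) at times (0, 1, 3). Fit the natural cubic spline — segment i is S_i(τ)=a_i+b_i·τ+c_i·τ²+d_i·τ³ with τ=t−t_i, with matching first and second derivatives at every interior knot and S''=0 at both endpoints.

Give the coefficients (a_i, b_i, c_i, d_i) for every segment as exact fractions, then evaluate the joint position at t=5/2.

  seg 0: a=-3 b=5/4 c=0 d=-1/4
  seg 1: a=-2 b=1/2 c=-3/4 d=1/8
S(5/2) = -161/64

Δ: Δ0=1, Δ1=-1/2
row 1: diag=6, rhs=-9; c'=1/3, d'=-3/2
back: M1=-3/2
M: M0=0, M1=-3/2, M2=0
seg 0: a=-3, c=M0/2=0, d=(M1−M0)/(6·1)=-1/4, b=Δ0−h0·(2M0+M1)/6=5/4
seg 1: a=-2, c=M1/2=-3/4, d=(M2−M1)/(6·2)=1/8, b=Δ1−h1·(2M1+M2)/6=1/2
t_q=5/2 → seg 1, τ=3/2; S=-2+1/2·τ+-3/4·τ²+1/8·τ³=-161/64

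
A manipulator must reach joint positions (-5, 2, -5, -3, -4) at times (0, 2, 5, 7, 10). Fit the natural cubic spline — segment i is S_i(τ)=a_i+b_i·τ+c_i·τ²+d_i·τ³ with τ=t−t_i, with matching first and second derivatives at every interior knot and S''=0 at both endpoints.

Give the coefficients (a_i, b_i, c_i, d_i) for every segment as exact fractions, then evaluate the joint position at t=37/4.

  seg 0: a=-5 b=4381/870 c=0 d=-167/435
  seg 1: a=2 b=373/870 c=-334/145 d=401/870
  seg 2: a=-5 b=-412/435 c=107/58 d=-379/870
  seg 3: a=-3 b=524/435 c=-223/290 d=223/2610
S(37/4) = -11913/3712

Δ: Δ0=7/2, Δ1=-7/3, Δ2=1, Δ3=-1/3
row 1: diag=10, rhs=-35; c'=3/10, d'=-7/2
row 2: denom=10−3·3/10=91/10; d'=(20−3·-7/2)/(91/10)=305/91
row 3: denom=10−2·20/91=870/91; d'=(-8−2·305/91)/(870/91)=-223/145
back: M3=-223/145
back: M2=305/91−20/91·-223/145=107/29
back: M1=-7/2−3/10·107/29=-668/145
M: M0=0, M1=-668/145, M2=107/29, M3=-223/145, M4=0
seg 0: a=-5, c=M0/2=0, d=(M1−M0)/(6·2)=-167/435, b=Δ0−h0·(2M0+M1)/6=4381/870
seg 1: a=2, c=M1/2=-334/145, d=(M2−M1)/(6·3)=401/870, b=Δ1−h1·(2M1+M2)/6=373/870
seg 2: a=-5, c=M2/2=107/58, d=(M3−M2)/(6·2)=-379/870, b=Δ2−h2·(2M2+M3)/6=-412/435
seg 3: a=-3, c=M3/2=-223/290, d=(M4−M3)/(6·3)=223/2610, b=Δ3−h3·(2M3+M4)/6=524/435
t_q=37/4 → seg 3, τ=9/4; S=-3+524/435·τ+-223/290·τ²+223/2610·τ³=-11913/3712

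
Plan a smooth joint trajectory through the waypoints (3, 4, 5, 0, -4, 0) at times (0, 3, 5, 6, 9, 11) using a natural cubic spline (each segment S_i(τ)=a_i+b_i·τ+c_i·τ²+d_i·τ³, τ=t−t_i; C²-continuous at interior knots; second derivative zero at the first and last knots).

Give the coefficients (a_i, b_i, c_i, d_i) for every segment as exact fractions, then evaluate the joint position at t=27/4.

  seg 0: a=3 b=-473/1292 c=0 d=2711/34884
  seg 1: a=4 b=1119/646 c=2711/3876 d=-5099/7752
  seg 2: a=5 b=-3259/969 c=-6293/1938 d=3121/1938
  seg 3: a=0 b=-191/38 c=1535/969 d=-2053/17442
  seg 4: a=-4 b=420/323 c=339/646 d=-113/1292
S(27/4) = -121069/41344

Δ: Δ0=1/3, Δ1=1/2, Δ2=-5, Δ3=-4/3, Δ4=2
row 1: diag=10, rhs=1; c'=1/5, d'=1/10
row 2: denom=6−2·1/5=28/5; d'=(-33−2·1/10)/(28/5)=-83/14
row 3: denom=8−1·5/28=219/28; d'=(22−1·-83/14)/(219/28)=782/219
row 4: denom=10−3·28/73=646/73; d'=(20−3·782/219)/(646/73)=339/323
back: M4=339/323
back: M3=782/219−28/73·339/323=3070/969
back: M2=-83/14−5/28·3070/969=-6293/969
back: M1=1/10−1/5·-6293/969=2711/1938
M: M0=0, M1=2711/1938, M2=-6293/969, M3=3070/969, M4=339/323, M5=0
seg 0: a=3, c=M0/2=0, d=(M1−M0)/(6·3)=2711/34884, b=Δ0−h0·(2M0+M1)/6=-473/1292
seg 1: a=4, c=M1/2=2711/3876, d=(M2−M1)/(6·2)=-5099/7752, b=Δ1−h1·(2M1+M2)/6=1119/646
seg 2: a=5, c=M2/2=-6293/1938, d=(M3−M2)/(6·1)=3121/1938, b=Δ2−h2·(2M2+M3)/6=-3259/969
seg 3: a=0, c=M3/2=1535/969, d=(M4−M3)/(6·3)=-2053/17442, b=Δ3−h3·(2M3+M4)/6=-191/38
seg 4: a=-4, c=M4/2=339/646, d=(M5−M4)/(6·2)=-113/1292, b=Δ4−h4·(2M4+M5)/6=420/323
t_q=27/4 → seg 3, τ=3/4; S=0+-191/38·τ+1535/969·τ²+-2053/17442·τ³=-121069/41344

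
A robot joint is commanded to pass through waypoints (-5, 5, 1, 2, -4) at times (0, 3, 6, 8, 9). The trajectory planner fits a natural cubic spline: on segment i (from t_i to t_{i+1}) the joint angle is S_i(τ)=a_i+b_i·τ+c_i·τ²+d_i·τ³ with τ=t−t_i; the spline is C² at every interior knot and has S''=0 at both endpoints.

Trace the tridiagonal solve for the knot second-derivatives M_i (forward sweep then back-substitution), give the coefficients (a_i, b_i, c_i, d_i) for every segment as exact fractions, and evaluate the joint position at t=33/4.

  seg 0: a=-5 b=510/103 c=0 d=-500/2781
  seg 1: a=5 b=10/103 c=-500/309 d=1058/2781
  seg 2: a=1 b=68/103 c=186/103 d=-777/824
  seg 3: a=2 b=-707/206 c=-1587/412 d=529/412
S(33/4) = 24293/26368

Δ: Δ0=10/3, Δ1=-4/3, Δ2=1/2, Δ3=-6
row 1: diag=12, rhs=-28; c'=1/4, d'=-7/3
row 2: denom=10−3·1/4=37/4; d'=(11−3·-7/3)/(37/4)=72/37
row 3: denom=6−2·8/37=206/37; d'=(-39−2·72/37)/(206/37)=-1587/206
back: M3=-1587/206
back: M2=72/37−8/37·-1587/206=372/103
back: M1=-7/3−1/4·372/103=-1000/309
M: M0=0, M1=-1000/309, M2=372/103, M3=-1587/206, M4=0
seg 0: a=-5, c=M0/2=0, d=(M1−M0)/(6·3)=-500/2781, b=Δ0−h0·(2M0+M1)/6=510/103
seg 1: a=5, c=M1/2=-500/309, d=(M2−M1)/(6·3)=1058/2781, b=Δ1−h1·(2M1+M2)/6=10/103
seg 2: a=1, c=M2/2=186/103, d=(M3−M2)/(6·2)=-777/824, b=Δ2−h2·(2M2+M3)/6=68/103
seg 3: a=2, c=M3/2=-1587/412, d=(M4−M3)/(6·1)=529/412, b=Δ3−h3·(2M3+M4)/6=-707/206
t_q=33/4 → seg 3, τ=1/4; S=2+-707/206·τ+-1587/412·τ²+529/412·τ³=24293/26368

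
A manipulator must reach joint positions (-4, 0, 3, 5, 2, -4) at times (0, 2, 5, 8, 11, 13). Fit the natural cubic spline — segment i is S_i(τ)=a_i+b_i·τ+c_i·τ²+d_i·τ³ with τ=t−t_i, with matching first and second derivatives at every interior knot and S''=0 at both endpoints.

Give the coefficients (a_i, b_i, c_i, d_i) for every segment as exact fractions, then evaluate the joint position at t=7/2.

  seg 0: a=-4 b=8432/3807 c=0 d=-409/7614
  seg 1: a=0 b=5978/3807 c=-409/1269 d=1510/34263
  seg 2: a=3 b=3146/3807 c=283/3807 d=-31/729
  seg 3: a=5 b=473/3807 c=-1174/3807 d=-758/34263
  seg 4: a=2 b=-8845/3807 c=-644/1269 d=322/3807
S(7/2) = 1505/846

Δ: Δ0=2, Δ1=1, Δ2=2/3, Δ3=-1, Δ4=-3
row 1: diag=10, rhs=-6; c'=3/10, d'=-3/5
row 2: denom=12−3·3/10=111/10; d'=(-2−3·-3/5)/(111/10)=-2/111
row 3: denom=12−3·10/37=414/37; d'=(-10−3·-2/111)/(414/37)=-8/9
row 4: denom=10−3·37/138=423/46; d'=(-12−3·-8/9)/(423/46)=-1288/1269
back: M4=-1288/1269
back: M3=-8/9−37/138·-1288/1269=-2348/3807
back: M2=-2/111−10/37·-2348/3807=566/3807
back: M1=-3/5−3/10·566/3807=-818/1269
M: M0=0, M1=-818/1269, M2=566/3807, M3=-2348/3807, M4=-1288/1269, M5=0
seg 0: a=-4, c=M0/2=0, d=(M1−M0)/(6·2)=-409/7614, b=Δ0−h0·(2M0+M1)/6=8432/3807
seg 1: a=0, c=M1/2=-409/1269, d=(M2−M1)/(6·3)=1510/34263, b=Δ1−h1·(2M1+M2)/6=5978/3807
seg 2: a=3, c=M2/2=283/3807, d=(M3−M2)/(6·3)=-31/729, b=Δ2−h2·(2M2+M3)/6=3146/3807
seg 3: a=5, c=M3/2=-1174/3807, d=(M4−M3)/(6·3)=-758/34263, b=Δ3−h3·(2M3+M4)/6=473/3807
seg 4: a=2, c=M4/2=-644/1269, d=(M5−M4)/(6·2)=322/3807, b=Δ4−h4·(2M4+M5)/6=-8845/3807
t_q=7/2 → seg 1, τ=3/2; S=0+5978/3807·τ+-409/1269·τ²+1510/34263·τ³=1505/846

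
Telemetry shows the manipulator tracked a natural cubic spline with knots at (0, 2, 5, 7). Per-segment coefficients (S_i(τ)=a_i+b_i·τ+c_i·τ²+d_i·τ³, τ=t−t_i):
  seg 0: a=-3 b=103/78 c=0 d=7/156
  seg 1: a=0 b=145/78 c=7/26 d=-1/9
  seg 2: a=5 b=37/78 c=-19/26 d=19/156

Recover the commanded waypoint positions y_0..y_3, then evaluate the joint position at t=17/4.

y_0=-3 y_1=0 y_2=5 y_3=4
S(17/4) = 3561/832

y_0 = S_0(0) = a_0 = -3
y_1 = S_1(0) = a_1 = 0
y_2 = S_2(0) = a_2 = 5
y_3 = S_2(2) = 4
t_q=17/4 is in segment 1 (τ=9/4); S_1(τ)=3561/832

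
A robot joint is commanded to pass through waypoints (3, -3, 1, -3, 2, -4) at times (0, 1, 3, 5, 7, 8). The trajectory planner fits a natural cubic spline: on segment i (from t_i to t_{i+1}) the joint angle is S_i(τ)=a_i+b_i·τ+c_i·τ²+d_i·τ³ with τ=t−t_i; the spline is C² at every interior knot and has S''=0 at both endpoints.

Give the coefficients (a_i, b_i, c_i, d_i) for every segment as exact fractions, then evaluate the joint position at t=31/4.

  seg 0: a=3 b=-869/112 c=0 d=197/112
  seg 1: a=-3 b=-139/56 c=591/112 d=-85/56
  seg 2: a=1 b=23/56 c=-429/112 d=21/16
  seg 3: a=-3 b=47/56 c=453/112 d=-45/28
  seg 4: a=2 b=-127/56 c=-627/112 d=209/112
S(31/4) = -14785/7168

Δ: Δ0=-6, Δ1=2, Δ2=-2, Δ3=5/2, Δ4=-6
row 1: diag=6, rhs=48; c'=1/3, d'=8
row 2: denom=8−2·1/3=22/3; d'=(-24−2·8)/(22/3)=-60/11
row 3: denom=8−2·3/11=82/11; d'=(27−2·-60/11)/(82/11)=417/82
row 4: denom=6−2·11/41=224/41; d'=(-51−2·417/82)/(224/41)=-627/56
back: M4=-627/56
back: M3=417/82−11/41·-627/56=453/56
back: M2=-60/11−3/11·453/56=-429/56
back: M1=8−1/3·-429/56=591/56
M: M0=0, M1=591/56, M2=-429/56, M3=453/56, M4=-627/56, M5=0
seg 0: a=3, c=M0/2=0, d=(M1−M0)/(6·1)=197/112, b=Δ0−h0·(2M0+M1)/6=-869/112
seg 1: a=-3, c=M1/2=591/112, d=(M2−M1)/(6·2)=-85/56, b=Δ1−h1·(2M1+M2)/6=-139/56
seg 2: a=1, c=M2/2=-429/112, d=(M3−M2)/(6·2)=21/16, b=Δ2−h2·(2M2+M3)/6=23/56
seg 3: a=-3, c=M3/2=453/112, d=(M4−M3)/(6·2)=-45/28, b=Δ3−h3·(2M3+M4)/6=47/56
seg 4: a=2, c=M4/2=-627/112, d=(M5−M4)/(6·1)=209/112, b=Δ4−h4·(2M4+M5)/6=-127/56
t_q=31/4 → seg 4, τ=3/4; S=2+-127/56·τ+-627/112·τ²+209/112·τ³=-14785/7168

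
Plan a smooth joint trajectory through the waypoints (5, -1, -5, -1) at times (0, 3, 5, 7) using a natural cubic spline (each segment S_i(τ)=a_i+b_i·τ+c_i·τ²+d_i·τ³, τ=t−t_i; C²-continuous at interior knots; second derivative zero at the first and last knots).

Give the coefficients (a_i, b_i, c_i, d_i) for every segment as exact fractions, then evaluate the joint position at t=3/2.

Δ: Δ0=-2, Δ1=-2, Δ2=2
row 1: diag=10, rhs=0; c'=1/5, d'=0
row 2: denom=8−2·1/5=38/5; d'=(24−2·0)/(38/5)=60/19
back: M2=60/19
back: M1=0−1/5·60/19=-12/19
M: M0=0, M1=-12/19, M2=60/19, M3=0
seg 0: a=5, c=M0/2=0, d=(M1−M0)/(6·3)=-2/57, b=Δ0−h0·(2M0+M1)/6=-32/19
seg 1: a=-1, c=M1/2=-6/19, d=(M2−M1)/(6·2)=6/19, b=Δ1−h1·(2M1+M2)/6=-50/19
seg 2: a=-5, c=M2/2=30/19, d=(M3−M2)/(6·2)=-5/19, b=Δ2−h2·(2M2+M3)/6=-2/19
t_q=3/2 → seg 0, τ=3/2; S=5+-32/19·τ+0·τ²+-2/57·τ³=179/76

  seg 0: a=5 b=-32/19 c=0 d=-2/57
  seg 1: a=-1 b=-50/19 c=-6/19 d=6/19
  seg 2: a=-5 b=-2/19 c=30/19 d=-5/19
S(3/2) = 179/76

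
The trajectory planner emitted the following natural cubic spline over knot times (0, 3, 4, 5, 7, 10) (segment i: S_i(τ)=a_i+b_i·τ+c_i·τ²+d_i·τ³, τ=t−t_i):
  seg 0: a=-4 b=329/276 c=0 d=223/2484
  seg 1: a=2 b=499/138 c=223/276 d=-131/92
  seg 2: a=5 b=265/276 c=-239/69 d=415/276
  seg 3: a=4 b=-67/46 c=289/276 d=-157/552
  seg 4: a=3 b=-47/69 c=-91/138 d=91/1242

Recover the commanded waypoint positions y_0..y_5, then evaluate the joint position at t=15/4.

y_0=-4 y_1=2 y_2=5 y_3=4 y_4=3 y_5=-3
S(15/4) = 26883/5888

y_0 = S_0(0) = a_0 = -4
y_1 = S_1(0) = a_1 = 2
y_2 = S_2(0) = a_2 = 5
y_3 = S_3(0) = a_3 = 4
y_4 = S_4(0) = a_4 = 3
y_5 = S_4(3) = -3
t_q=15/4 is in segment 1 (τ=3/4); S_1(τ)=26883/5888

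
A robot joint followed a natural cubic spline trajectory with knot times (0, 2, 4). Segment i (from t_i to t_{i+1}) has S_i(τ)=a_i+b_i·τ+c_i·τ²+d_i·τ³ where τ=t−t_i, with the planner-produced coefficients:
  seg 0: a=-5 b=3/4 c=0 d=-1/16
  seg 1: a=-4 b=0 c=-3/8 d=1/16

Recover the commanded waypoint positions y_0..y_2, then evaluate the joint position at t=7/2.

y_0=-5 y_1=-4 y_2=-5
S(7/2) = -593/128

y_0 = S_0(0) = a_0 = -5
y_1 = S_1(0) = a_1 = -4
y_2 = S_1(2) = -5
t_q=7/2 is in segment 1 (τ=3/2); S_1(τ)=-593/128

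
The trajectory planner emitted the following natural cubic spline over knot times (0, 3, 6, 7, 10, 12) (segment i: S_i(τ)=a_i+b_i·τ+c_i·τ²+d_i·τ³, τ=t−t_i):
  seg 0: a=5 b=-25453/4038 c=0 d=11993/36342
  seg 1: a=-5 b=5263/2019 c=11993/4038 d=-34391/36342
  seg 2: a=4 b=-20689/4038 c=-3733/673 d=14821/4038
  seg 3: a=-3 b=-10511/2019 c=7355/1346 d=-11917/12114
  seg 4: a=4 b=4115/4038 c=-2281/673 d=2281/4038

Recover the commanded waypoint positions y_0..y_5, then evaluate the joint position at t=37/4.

y_0=5 y_1=-5 y_2=4 y_3=-3 y_4=4 y_5=-3
S(37/4) = 150255/86144

y_0 = S_0(0) = a_0 = 5
y_1 = S_1(0) = a_1 = -5
y_2 = S_2(0) = a_2 = 4
y_3 = S_3(0) = a_3 = -3
y_4 = S_4(0) = a_4 = 4
y_5 = S_4(2) = -3
t_q=37/4 is in segment 3 (τ=9/4); S_3(τ)=150255/86144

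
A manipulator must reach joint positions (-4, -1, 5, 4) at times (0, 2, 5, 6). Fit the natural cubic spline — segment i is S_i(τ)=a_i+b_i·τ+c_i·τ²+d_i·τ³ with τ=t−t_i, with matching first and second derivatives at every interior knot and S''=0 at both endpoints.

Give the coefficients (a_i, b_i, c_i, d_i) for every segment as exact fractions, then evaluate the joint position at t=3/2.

  seg 0: a=-4 b=161/142 c=0 d=13/142
  seg 1: a=-1 b=317/142 c=39/71 d=-89/426
  seg 2: a=5 b=-8/71 c=-189/142 d=63/142
S(3/2) = -2261/1136

Δ: Δ0=3/2, Δ1=2, Δ2=-1
row 1: diag=10, rhs=3; c'=3/10, d'=3/10
row 2: denom=8−3·3/10=71/10; d'=(-18−3·3/10)/(71/10)=-189/71
back: M2=-189/71
back: M1=3/10−3/10·-189/71=78/71
M: M0=0, M1=78/71, M2=-189/71, M3=0
seg 0: a=-4, c=M0/2=0, d=(M1−M0)/(6·2)=13/142, b=Δ0−h0·(2M0+M1)/6=161/142
seg 1: a=-1, c=M1/2=39/71, d=(M2−M1)/(6·3)=-89/426, b=Δ1−h1·(2M1+M2)/6=317/142
seg 2: a=5, c=M2/2=-189/142, d=(M3−M2)/(6·1)=63/142, b=Δ2−h2·(2M2+M3)/6=-8/71
t_q=3/2 → seg 0, τ=3/2; S=-4+161/142·τ+0·τ²+13/142·τ³=-2261/1136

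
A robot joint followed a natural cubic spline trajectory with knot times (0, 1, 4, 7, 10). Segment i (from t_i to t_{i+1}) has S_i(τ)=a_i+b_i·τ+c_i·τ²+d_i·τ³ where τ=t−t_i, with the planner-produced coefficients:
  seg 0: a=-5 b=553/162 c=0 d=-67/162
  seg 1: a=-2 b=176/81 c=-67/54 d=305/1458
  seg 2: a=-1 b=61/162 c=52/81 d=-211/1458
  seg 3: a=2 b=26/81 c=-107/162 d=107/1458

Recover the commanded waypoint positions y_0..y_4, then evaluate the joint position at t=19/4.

y_0 = S_0(0) = a_0 = -5
y_1 = S_1(0) = a_1 = -2
y_2 = S_2(0) = a_2 = -1
y_3 = S_3(0) = a_3 = 2
y_4 = S_3(3) = -1
t_q=19/4 is in segment 2 (τ=3/4); S_2(τ)=-481/1152

y_0=-5 y_1=-2 y_2=-1 y_3=2 y_4=-1
S(19/4) = -481/1152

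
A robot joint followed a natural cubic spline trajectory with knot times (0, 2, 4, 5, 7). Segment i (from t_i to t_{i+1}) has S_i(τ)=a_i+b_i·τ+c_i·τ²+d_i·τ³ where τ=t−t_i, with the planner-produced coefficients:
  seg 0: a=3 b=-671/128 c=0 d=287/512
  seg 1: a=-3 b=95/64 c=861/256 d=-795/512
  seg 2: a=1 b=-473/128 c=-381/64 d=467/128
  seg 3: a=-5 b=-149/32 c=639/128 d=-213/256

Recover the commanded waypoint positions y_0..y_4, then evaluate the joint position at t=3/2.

y_0=3 y_1=-3 y_2=1 y_3=-5 y_4=-1
S(3/2) = -12171/4096

y_0 = S_0(0) = a_0 = 3
y_1 = S_1(0) = a_1 = -3
y_2 = S_2(0) = a_2 = 1
y_3 = S_3(0) = a_3 = -5
y_4 = S_3(2) = -1
t_q=3/2 is in segment 0 (τ=3/2); S_0(τ)=-12171/4096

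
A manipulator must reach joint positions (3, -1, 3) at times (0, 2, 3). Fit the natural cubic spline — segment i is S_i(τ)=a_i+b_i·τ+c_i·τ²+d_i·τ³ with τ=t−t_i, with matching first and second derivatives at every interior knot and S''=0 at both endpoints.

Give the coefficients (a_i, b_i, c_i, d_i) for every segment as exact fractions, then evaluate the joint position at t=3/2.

  seg 0: a=3 b=-4 c=0 d=1/2
  seg 1: a=-1 b=2 c=3 d=-1
S(3/2) = -21/16

Δ: Δ0=-2, Δ1=4
row 1: diag=6, rhs=36; c'=1/6, d'=6
back: M1=6
M: M0=0, M1=6, M2=0
seg 0: a=3, c=M0/2=0, d=(M1−M0)/(6·2)=1/2, b=Δ0−h0·(2M0+M1)/6=-4
seg 1: a=-1, c=M1/2=3, d=(M2−M1)/(6·1)=-1, b=Δ1−h1·(2M1+M2)/6=2
t_q=3/2 → seg 0, τ=3/2; S=3+-4·τ+0·τ²+1/2·τ³=-21/16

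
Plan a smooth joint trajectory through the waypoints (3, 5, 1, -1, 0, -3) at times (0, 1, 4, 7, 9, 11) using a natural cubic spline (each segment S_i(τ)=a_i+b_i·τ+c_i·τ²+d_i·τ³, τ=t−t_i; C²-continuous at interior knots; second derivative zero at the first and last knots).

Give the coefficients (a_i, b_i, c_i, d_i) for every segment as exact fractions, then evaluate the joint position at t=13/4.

  seg 0: a=3 b=1242/503 c=0 d=-236/503
  seg 1: a=5 b=534/503 c=-708/503 d=2758/13581
  seg 2: a=1 b=-956/503 c=634/1509 d=-40/13581
  seg 3: a=-1 b=272/503 c=198/503 d=-833/4024
  seg 4: a=0 b=-371/1006 c=-1707/2012 d=569/4024
S(13/4) = 41465/16096

Δ: Δ0=2, Δ1=-4/3, Δ2=-2/3, Δ3=1/2, Δ4=-3/2
row 1: diag=8, rhs=-20; c'=3/8, d'=-5/2
row 2: denom=12−3·3/8=87/8; d'=(4−3·-5/2)/(87/8)=92/87
row 3: denom=10−3·8/29=266/29; d'=(7−3·92/87)/(266/29)=111/266
row 4: denom=8−2·29/133=1006/133; d'=(-12−2·111/266)/(1006/133)=-1707/1006
back: M4=-1707/1006
back: M3=111/266−29/133·-1707/1006=396/503
back: M2=92/87−8/29·396/503=1268/1509
back: M1=-5/2−3/8·1268/1509=-1416/503
M: M0=0, M1=-1416/503, M2=1268/1509, M3=396/503, M4=-1707/1006, M5=0
seg 0: a=3, c=M0/2=0, d=(M1−M0)/(6·1)=-236/503, b=Δ0−h0·(2M0+M1)/6=1242/503
seg 1: a=5, c=M1/2=-708/503, d=(M2−M1)/(6·3)=2758/13581, b=Δ1−h1·(2M1+M2)/6=534/503
seg 2: a=1, c=M2/2=634/1509, d=(M3−M2)/(6·3)=-40/13581, b=Δ2−h2·(2M2+M3)/6=-956/503
seg 3: a=-1, c=M3/2=198/503, d=(M4−M3)/(6·2)=-833/4024, b=Δ3−h3·(2M3+M4)/6=272/503
seg 4: a=0, c=M4/2=-1707/2012, d=(M5−M4)/(6·2)=569/4024, b=Δ4−h4·(2M4+M5)/6=-371/1006
t_q=13/4 → seg 1, τ=9/4; S=5+534/503·τ+-708/503·τ²+2758/13581·τ³=41465/16096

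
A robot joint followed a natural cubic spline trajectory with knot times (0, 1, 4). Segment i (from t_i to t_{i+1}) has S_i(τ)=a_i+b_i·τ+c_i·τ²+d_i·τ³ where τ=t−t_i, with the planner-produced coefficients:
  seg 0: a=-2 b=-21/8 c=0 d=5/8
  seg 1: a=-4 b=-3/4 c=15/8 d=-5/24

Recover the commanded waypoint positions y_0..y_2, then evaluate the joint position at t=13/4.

y_0 = S_0(0) = a_0 = -2
y_1 = S_1(0) = a_1 = -4
y_2 = S_1(3) = 5
t_q=13/4 is in segment 1 (τ=9/4); S_1(τ)=733/512

y_0=-2 y_1=-4 y_2=5
S(13/4) = 733/512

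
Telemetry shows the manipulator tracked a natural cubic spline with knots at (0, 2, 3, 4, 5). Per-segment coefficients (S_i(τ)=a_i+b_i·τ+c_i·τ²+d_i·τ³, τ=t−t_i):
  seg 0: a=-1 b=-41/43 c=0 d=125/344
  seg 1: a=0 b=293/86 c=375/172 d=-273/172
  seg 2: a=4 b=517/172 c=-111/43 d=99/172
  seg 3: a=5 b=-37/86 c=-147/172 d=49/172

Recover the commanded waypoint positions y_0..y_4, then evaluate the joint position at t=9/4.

y_0 = S_0(0) = a_0 = -1
y_1 = S_1(0) = a_1 = 0
y_2 = S_2(0) = a_2 = 4
y_3 = S_3(0) = a_3 = 5
y_4 = S_3(1) = 4
t_q=9/4 is in segment 1 (τ=1/4); S_1(τ)=10603/11008

y_0=-1 y_1=0 y_2=4 y_3=5 y_4=4
S(9/4) = 10603/11008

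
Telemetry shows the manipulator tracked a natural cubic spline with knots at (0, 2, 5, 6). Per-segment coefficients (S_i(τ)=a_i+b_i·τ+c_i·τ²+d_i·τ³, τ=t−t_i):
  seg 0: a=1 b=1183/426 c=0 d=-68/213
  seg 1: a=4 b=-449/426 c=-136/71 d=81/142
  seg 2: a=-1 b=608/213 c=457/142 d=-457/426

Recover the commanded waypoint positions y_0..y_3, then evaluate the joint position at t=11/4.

y_0=1 y_1=4 y_2=-1 y_3=4
S(11/4) = 21563/9088

y_0 = S_0(0) = a_0 = 1
y_1 = S_1(0) = a_1 = 4
y_2 = S_2(0) = a_2 = -1
y_3 = S_2(1) = 4
t_q=11/4 is in segment 1 (τ=3/4); S_1(τ)=21563/9088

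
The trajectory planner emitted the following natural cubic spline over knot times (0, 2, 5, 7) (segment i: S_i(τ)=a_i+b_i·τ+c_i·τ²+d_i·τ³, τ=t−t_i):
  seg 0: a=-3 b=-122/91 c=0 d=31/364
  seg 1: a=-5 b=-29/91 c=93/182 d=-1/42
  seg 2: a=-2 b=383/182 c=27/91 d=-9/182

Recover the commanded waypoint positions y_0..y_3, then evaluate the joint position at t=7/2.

y_0=-3 y_1=-5 y_2=-2 y_3=3
S(7/2) = -917/208

y_0 = S_0(0) = a_0 = -3
y_1 = S_1(0) = a_1 = -5
y_2 = S_2(0) = a_2 = -2
y_3 = S_2(2) = 3
t_q=7/2 is in segment 1 (τ=3/2); S_1(τ)=-917/208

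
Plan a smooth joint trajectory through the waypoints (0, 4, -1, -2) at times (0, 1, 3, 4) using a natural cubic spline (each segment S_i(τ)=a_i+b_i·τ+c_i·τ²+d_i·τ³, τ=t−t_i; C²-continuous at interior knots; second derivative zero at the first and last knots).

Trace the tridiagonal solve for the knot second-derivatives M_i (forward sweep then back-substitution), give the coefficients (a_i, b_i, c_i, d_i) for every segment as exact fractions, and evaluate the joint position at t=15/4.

Δ: Δ0=4, Δ1=-5/2, Δ2=-1
row 1: diag=6, rhs=-39; c'=1/3, d'=-13/2
row 2: denom=6−2·1/3=16/3; d'=(9−2·-13/2)/(16/3)=33/8
back: M2=33/8
back: M1=-13/2−1/3·33/8=-63/8
M: M0=0, M1=-63/8, M2=33/8, M3=0
seg 0: a=0, c=M0/2=0, d=(M1−M0)/(6·1)=-21/16, b=Δ0−h0·(2M0+M1)/6=85/16
seg 1: a=4, c=M1/2=-63/16, d=(M2−M1)/(6·2)=1, b=Δ1−h1·(2M1+M2)/6=11/8
seg 2: a=-1, c=M2/2=33/16, d=(M3−M2)/(6·1)=-11/16, b=Δ2−h2·(2M2+M3)/6=-19/8
t_q=15/4 → seg 2, τ=3/4; S=-1+-19/8·τ+33/16·τ²+-11/16·τ³=-1957/1024

  seg 0: a=0 b=85/16 c=0 d=-21/16
  seg 1: a=4 b=11/8 c=-63/16 d=1
  seg 2: a=-1 b=-19/8 c=33/16 d=-11/16
S(15/4) = -1957/1024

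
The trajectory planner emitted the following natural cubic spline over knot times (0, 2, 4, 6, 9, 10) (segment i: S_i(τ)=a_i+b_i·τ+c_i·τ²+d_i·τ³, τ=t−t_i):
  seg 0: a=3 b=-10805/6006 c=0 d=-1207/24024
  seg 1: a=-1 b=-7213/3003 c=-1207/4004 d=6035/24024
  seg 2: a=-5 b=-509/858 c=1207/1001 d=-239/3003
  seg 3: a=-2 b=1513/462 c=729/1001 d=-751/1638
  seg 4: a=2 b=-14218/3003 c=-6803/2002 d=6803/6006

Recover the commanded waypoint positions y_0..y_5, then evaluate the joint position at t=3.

y_0=3 y_1=-1 y_2=-5 y_3=-2 y_4=2 y_5=-5
S(3) = -27645/8008

y_0 = S_0(0) = a_0 = 3
y_1 = S_1(0) = a_1 = -1
y_2 = S_2(0) = a_2 = -5
y_3 = S_3(0) = a_3 = -2
y_4 = S_4(0) = a_4 = 2
y_5 = S_4(1) = -5
t_q=3 is in segment 1 (τ=1); S_1(τ)=-27645/8008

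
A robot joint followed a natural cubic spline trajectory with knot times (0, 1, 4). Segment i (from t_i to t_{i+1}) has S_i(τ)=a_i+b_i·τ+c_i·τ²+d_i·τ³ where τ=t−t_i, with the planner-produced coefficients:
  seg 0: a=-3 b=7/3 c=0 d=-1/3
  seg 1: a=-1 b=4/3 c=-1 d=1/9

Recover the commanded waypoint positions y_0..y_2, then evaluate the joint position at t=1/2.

y_0=-3 y_1=-1 y_2=-3
S(1/2) = -15/8

y_0 = S_0(0) = a_0 = -3
y_1 = S_1(0) = a_1 = -1
y_2 = S_1(3) = -3
t_q=1/2 is in segment 0 (τ=1/2); S_0(τ)=-15/8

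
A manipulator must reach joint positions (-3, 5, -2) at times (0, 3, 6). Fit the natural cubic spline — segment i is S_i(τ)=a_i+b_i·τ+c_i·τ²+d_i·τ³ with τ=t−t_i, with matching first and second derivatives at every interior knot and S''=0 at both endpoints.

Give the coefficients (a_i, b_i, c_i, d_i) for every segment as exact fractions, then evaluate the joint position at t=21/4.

Δ: Δ0=8/3, Δ1=-7/3
row 1: diag=12, rhs=-30; c'=1/4, d'=-5/2
back: M1=-5/2
M: M0=0, M1=-5/2, M2=0
seg 0: a=-3, c=M0/2=0, d=(M1−M0)/(6·3)=-5/36, b=Δ0−h0·(2M0+M1)/6=47/12
seg 1: a=5, c=M1/2=-5/4, d=(M2−M1)/(6·3)=5/36, b=Δ1−h1·(2M1+M2)/6=1/6
t_q=21/4 → seg 1, τ=9/4; S=5+1/6·τ+-5/4·τ²+5/36·τ³=161/256

  seg 0: a=-3 b=47/12 c=0 d=-5/36
  seg 1: a=5 b=1/6 c=-5/4 d=5/36
S(21/4) = 161/256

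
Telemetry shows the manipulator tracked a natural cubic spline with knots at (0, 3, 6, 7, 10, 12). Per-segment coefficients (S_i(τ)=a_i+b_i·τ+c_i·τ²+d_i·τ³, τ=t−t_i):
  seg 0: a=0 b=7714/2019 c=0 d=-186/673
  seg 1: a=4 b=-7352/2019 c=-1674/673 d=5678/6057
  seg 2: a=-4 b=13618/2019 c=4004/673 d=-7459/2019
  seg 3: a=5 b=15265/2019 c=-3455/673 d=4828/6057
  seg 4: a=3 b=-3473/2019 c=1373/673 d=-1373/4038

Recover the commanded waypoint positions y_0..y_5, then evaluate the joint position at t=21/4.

y_0 = S_0(0) = a_0 = 0
y_1 = S_1(0) = a_1 = 4
y_2 = S_2(0) = a_2 = -4
y_3 = S_3(0) = a_3 = 5
y_4 = S_4(0) = a_4 = 3
y_5 = S_4(2) = 5
t_q=21/4 is in segment 1 (τ=9/4); S_1(τ)=-131533/21536

y_0=0 y_1=4 y_2=-4 y_3=5 y_4=3 y_5=5
S(21/4) = -131533/21536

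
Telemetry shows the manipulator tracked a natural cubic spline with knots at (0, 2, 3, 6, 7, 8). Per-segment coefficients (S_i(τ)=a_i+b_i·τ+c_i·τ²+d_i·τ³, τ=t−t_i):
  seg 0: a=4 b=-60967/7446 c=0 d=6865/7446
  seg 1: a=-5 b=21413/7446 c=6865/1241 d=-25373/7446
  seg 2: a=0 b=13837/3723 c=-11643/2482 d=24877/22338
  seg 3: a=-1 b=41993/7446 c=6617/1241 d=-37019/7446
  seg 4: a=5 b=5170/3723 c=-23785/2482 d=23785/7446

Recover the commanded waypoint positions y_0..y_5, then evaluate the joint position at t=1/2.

y_0=4 y_1=-5 y_2=0 y_3=-1 y_4=5 y_5=0
S(1/2) = 423/19856

y_0 = S_0(0) = a_0 = 4
y_1 = S_1(0) = a_1 = -5
y_2 = S_2(0) = a_2 = 0
y_3 = S_3(0) = a_3 = -1
y_4 = S_4(0) = a_4 = 5
y_5 = S_4(1) = 0
t_q=1/2 is in segment 0 (τ=1/2); S_0(τ)=423/19856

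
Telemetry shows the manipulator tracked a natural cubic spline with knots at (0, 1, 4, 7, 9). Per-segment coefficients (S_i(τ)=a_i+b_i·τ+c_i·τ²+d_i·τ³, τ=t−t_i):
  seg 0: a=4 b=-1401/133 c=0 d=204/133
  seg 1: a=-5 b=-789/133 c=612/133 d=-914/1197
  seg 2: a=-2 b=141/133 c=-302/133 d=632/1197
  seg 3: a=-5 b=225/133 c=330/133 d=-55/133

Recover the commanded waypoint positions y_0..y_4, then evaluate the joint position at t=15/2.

y_0 = S_0(0) = a_0 = 4
y_1 = S_1(0) = a_1 = -5
y_2 = S_2(0) = a_2 = -2
y_3 = S_3(0) = a_3 = -5
y_4 = S_3(2) = 5
t_q=15/2 is in segment 3 (τ=1/2); S_3(τ)=-545/152

y_0=4 y_1=-5 y_2=-2 y_3=-5 y_4=5
S(15/2) = -545/152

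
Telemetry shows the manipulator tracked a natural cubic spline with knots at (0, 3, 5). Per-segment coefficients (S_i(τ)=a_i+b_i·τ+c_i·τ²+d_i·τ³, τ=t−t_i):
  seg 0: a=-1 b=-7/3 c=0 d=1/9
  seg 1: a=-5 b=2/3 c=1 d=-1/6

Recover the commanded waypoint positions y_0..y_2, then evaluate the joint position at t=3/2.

y_0 = S_0(0) = a_0 = -1
y_1 = S_1(0) = a_1 = -5
y_2 = S_1(2) = -1
t_q=3/2 is in segment 0 (τ=3/2); S_0(τ)=-33/8

y_0=-1 y_1=-5 y_2=-1
S(3/2) = -33/8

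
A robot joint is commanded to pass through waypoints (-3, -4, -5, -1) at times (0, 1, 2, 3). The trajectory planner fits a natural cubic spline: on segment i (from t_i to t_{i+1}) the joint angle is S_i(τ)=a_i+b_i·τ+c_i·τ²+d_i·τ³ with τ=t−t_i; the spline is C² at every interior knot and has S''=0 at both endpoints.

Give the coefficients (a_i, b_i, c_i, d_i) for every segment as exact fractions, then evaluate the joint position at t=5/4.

  seg 0: a=-3 b=-2/3 c=0 d=-1/3
  seg 1: a=-4 b=-5/3 c=-1 d=5/3
  seg 2: a=-5 b=4/3 c=4 d=-4/3
S(5/4) = -285/64

Δ: Δ0=-1, Δ1=-1, Δ2=4
row 1: diag=4, rhs=0; c'=1/4, d'=0
row 2: denom=4−1·1/4=15/4; d'=(30−1·0)/(15/4)=8
back: M2=8
back: M1=0−1/4·8=-2
M: M0=0, M1=-2, M2=8, M3=0
seg 0: a=-3, c=M0/2=0, d=(M1−M0)/(6·1)=-1/3, b=Δ0−h0·(2M0+M1)/6=-2/3
seg 1: a=-4, c=M1/2=-1, d=(M2−M1)/(6·1)=5/3, b=Δ1−h1·(2M1+M2)/6=-5/3
seg 2: a=-5, c=M2/2=4, d=(M3−M2)/(6·1)=-4/3, b=Δ2−h2·(2M2+M3)/6=4/3
t_q=5/4 → seg 1, τ=1/4; S=-4+-5/3·τ+-1·τ²+5/3·τ³=-285/64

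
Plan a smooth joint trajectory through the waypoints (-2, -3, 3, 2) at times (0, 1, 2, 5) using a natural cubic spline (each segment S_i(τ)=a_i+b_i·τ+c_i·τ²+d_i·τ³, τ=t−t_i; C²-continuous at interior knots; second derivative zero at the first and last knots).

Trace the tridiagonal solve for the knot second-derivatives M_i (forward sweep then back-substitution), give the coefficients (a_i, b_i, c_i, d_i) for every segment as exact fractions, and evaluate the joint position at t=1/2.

  seg 0: a=-2 b=-280/93 c=0 d=187/93
  seg 1: a=-3 b=281/93 c=187/31 d=-284/93
  seg 2: a=3 b=551/93 c=-97/31 d=97/279
S(1/2) = -807/248

Δ: Δ0=-1, Δ1=6, Δ2=-1/3
row 1: diag=4, rhs=42; c'=1/4, d'=21/2
row 2: denom=8−1·1/4=31/4; d'=(-38−1·21/2)/(31/4)=-194/31
back: M2=-194/31
back: M1=21/2−1/4·-194/31=374/31
M: M0=0, M1=374/31, M2=-194/31, M3=0
seg 0: a=-2, c=M0/2=0, d=(M1−M0)/(6·1)=187/93, b=Δ0−h0·(2M0+M1)/6=-280/93
seg 1: a=-3, c=M1/2=187/31, d=(M2−M1)/(6·1)=-284/93, b=Δ1−h1·(2M1+M2)/6=281/93
seg 2: a=3, c=M2/2=-97/31, d=(M3−M2)/(6·3)=97/279, b=Δ2−h2·(2M2+M3)/6=551/93
t_q=1/2 → seg 0, τ=1/2; S=-2+-280/93·τ+0·τ²+187/93·τ³=-807/248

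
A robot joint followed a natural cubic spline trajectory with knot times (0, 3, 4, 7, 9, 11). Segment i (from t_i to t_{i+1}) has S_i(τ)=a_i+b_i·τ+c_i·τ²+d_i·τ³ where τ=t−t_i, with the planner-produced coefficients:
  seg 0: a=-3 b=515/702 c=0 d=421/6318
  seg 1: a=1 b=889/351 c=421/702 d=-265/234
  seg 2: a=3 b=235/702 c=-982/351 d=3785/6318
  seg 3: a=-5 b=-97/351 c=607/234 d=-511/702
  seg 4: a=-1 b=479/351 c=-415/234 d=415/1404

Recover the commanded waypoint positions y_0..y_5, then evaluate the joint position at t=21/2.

y_0=-3 y_1=1 y_2=3 y_3=-5 y_4=-1 y_5=-3
S(21/2) = -7285/3744

y_0 = S_0(0) = a_0 = -3
y_1 = S_1(0) = a_1 = 1
y_2 = S_2(0) = a_2 = 3
y_3 = S_3(0) = a_3 = -5
y_4 = S_4(0) = a_4 = -1
y_5 = S_4(2) = -3
t_q=21/2 is in segment 4 (τ=3/2); S_4(τ)=-7285/3744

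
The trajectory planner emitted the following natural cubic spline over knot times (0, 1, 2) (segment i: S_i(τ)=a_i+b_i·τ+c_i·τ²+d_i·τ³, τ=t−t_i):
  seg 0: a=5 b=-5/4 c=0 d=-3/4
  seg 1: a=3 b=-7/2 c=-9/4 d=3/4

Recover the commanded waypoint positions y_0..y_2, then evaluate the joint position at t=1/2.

y_0 = S_0(0) = a_0 = 5
y_1 = S_1(0) = a_1 = 3
y_2 = S_1(1) = -2
t_q=1/2 is in segment 0 (τ=1/2); S_0(τ)=137/32

y_0=5 y_1=3 y_2=-2
S(1/2) = 137/32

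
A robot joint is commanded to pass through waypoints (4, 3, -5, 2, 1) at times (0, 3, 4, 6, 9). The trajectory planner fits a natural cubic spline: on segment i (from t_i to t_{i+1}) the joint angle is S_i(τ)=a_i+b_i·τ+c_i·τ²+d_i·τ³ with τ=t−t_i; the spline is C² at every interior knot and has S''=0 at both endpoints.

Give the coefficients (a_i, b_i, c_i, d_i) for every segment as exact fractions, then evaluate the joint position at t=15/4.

Δ: Δ0=-1/3, Δ1=-8, Δ2=7/2, Δ3=-1/3
row 1: diag=8, rhs=-46; c'=1/8, d'=-23/4
row 2: denom=6−1·1/8=47/8; d'=(69−1·-23/4)/(47/8)=598/47
row 3: denom=10−2·16/47=438/47; d'=(-23−2·598/47)/(438/47)=-759/146
back: M3=-759/146
back: M2=598/47−16/47·-759/146=1058/73
back: M1=-23/4−1/8·1058/73=-552/73
M: M0=0, M1=-552/73, M2=1058/73, M3=-759/146, M4=0
seg 0: a=4, c=M0/2=0, d=(M1−M0)/(6·3)=-92/219, b=Δ0−h0·(2M0+M1)/6=755/219
seg 1: a=3, c=M1/2=-276/73, d=(M2−M1)/(6·1)=805/219, b=Δ1−h1·(2M1+M2)/6=-1729/219
seg 2: a=-5, c=M2/2=529/73, d=(M3−M2)/(6·2)=-2875/1752, b=Δ2−h2·(2M2+M3)/6=-970/219
seg 3: a=2, c=M3/2=-759/292, d=(M4−M3)/(6·3)=253/876, b=Δ3−h3·(2M3+M4)/6=2131/438
t_q=15/4 → seg 1, τ=3/4; S=3+-1729/219·τ+-276/73·τ²+805/219·τ³=-16339/4672

  seg 0: a=4 b=755/219 c=0 d=-92/219
  seg 1: a=3 b=-1729/219 c=-276/73 d=805/219
  seg 2: a=-5 b=-970/219 c=529/73 d=-2875/1752
  seg 3: a=2 b=2131/438 c=-759/292 d=253/876
S(15/4) = -16339/4672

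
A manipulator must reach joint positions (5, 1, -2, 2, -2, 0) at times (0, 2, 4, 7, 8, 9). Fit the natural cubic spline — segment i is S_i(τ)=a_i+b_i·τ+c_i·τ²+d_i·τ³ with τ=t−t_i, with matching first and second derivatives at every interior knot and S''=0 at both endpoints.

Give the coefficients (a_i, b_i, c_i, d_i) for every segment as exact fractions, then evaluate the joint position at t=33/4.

  seg 0: a=5 b=-2798/1551 c=0 d=-76/1551
  seg 1: a=1 b=-3710/1551 c=-152/517 d=4591/12408
  seg 2: a=-2 b=2705/3102 c=3983/2068 d=-3665/6204
  seg 3: a=2 b=-21851/6204 c=-1753/517 d=18071/6204
  seg 4: a=-2 b=-4855/3102 c=11059/2068 d=-11059/6204
S(33/4) = -275941/132352

Δ: Δ0=-2, Δ1=-3/2, Δ2=4/3, Δ3=-4, Δ4=2
row 1: diag=8, rhs=3; c'=1/4, d'=3/8
row 2: denom=10−2·1/4=19/2; d'=(17−2·3/8)/(19/2)=65/38
row 3: denom=8−3·6/19=134/19; d'=(-32−3·65/38)/(134/19)=-1411/268
row 4: denom=4−1·19/134=517/134; d'=(36−1·-1411/268)/(517/134)=11059/1034
back: M4=11059/1034
back: M3=-1411/268−19/134·11059/1034=-3506/517
back: M2=65/38−6/19·-3506/517=3983/1034
back: M1=3/8−1/4·3983/1034=-304/517
M: M0=0, M1=-304/517, M2=3983/1034, M3=-3506/517, M4=11059/1034, M5=0
seg 0: a=5, c=M0/2=0, d=(M1−M0)/(6·2)=-76/1551, b=Δ0−h0·(2M0+M1)/6=-2798/1551
seg 1: a=1, c=M1/2=-152/517, d=(M2−M1)/(6·2)=4591/12408, b=Δ1−h1·(2M1+M2)/6=-3710/1551
seg 2: a=-2, c=M2/2=3983/2068, d=(M3−M2)/(6·3)=-3665/6204, b=Δ2−h2·(2M2+M3)/6=2705/3102
seg 3: a=2, c=M3/2=-1753/517, d=(M4−M3)/(6·1)=18071/6204, b=Δ3−h3·(2M3+M4)/6=-21851/6204
seg 4: a=-2, c=M4/2=11059/2068, d=(M5−M4)/(6·1)=-11059/6204, b=Δ4−h4·(2M4+M5)/6=-4855/3102
t_q=33/4 → seg 4, τ=1/4; S=-2+-4855/3102·τ+11059/2068·τ²+-11059/6204·τ³=-275941/132352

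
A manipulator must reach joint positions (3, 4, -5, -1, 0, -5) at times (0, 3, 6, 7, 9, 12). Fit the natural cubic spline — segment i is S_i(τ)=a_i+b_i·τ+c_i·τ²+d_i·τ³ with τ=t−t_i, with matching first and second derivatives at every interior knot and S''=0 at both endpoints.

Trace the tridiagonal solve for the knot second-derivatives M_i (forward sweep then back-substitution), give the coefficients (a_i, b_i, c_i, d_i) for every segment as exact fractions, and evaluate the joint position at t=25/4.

Δ: Δ0=1/3, Δ1=-3, Δ2=4, Δ3=1/2, Δ4=-5/3
row 1: diag=12, rhs=-20; c'=1/4, d'=-5/3
row 2: denom=8−3·1/4=29/4; d'=(42−3·-5/3)/(29/4)=188/29
row 3: denom=6−1·4/29=170/29; d'=(-21−1·188/29)/(170/29)=-797/170
row 4: denom=10−2·29/85=792/85; d'=(-13−2·-797/170)/(792/85)=-7/18
back: M4=-7/18
back: M3=-797/170−29/85·-7/18=-41/9
back: M2=188/29−4/29·-41/9=64/9
back: M1=-5/3−1/4·64/9=-31/9
M: M0=0, M1=-31/9, M2=64/9, M3=-41/9, M4=-7/18, M5=0
seg 0: a=3, c=M0/2=0, d=(M1−M0)/(6·3)=-31/162, b=Δ0−h0·(2M0+M1)/6=37/18
seg 1: a=4, c=M1/2=-31/18, d=(M2−M1)/(6·3)=95/162, b=Δ1−h1·(2M1+M2)/6=-28/9
seg 2: a=-5, c=M2/2=32/9, d=(M3−M2)/(6·1)=-35/18, b=Δ2−h2·(2M2+M3)/6=43/18
seg 3: a=-1, c=M3/2=-41/18, d=(M4−M3)/(6·2)=25/72, b=Δ3−h3·(2M3+M4)/6=11/3
seg 4: a=0, c=M4/2=-7/36, d=(M5−M4)/(6·3)=7/324, b=Δ4−h4·(2M4+M5)/6=-23/18
t_q=25/4 → seg 2, τ=1/4; S=-5+43/18·τ+32/9·τ²+-35/18·τ³=-539/128

  seg 0: a=3 b=37/18 c=0 d=-31/162
  seg 1: a=4 b=-28/9 c=-31/18 d=95/162
  seg 2: a=-5 b=43/18 c=32/9 d=-35/18
  seg 3: a=-1 b=11/3 c=-41/18 d=25/72
  seg 4: a=0 b=-23/18 c=-7/36 d=7/324
S(25/4) = -539/128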